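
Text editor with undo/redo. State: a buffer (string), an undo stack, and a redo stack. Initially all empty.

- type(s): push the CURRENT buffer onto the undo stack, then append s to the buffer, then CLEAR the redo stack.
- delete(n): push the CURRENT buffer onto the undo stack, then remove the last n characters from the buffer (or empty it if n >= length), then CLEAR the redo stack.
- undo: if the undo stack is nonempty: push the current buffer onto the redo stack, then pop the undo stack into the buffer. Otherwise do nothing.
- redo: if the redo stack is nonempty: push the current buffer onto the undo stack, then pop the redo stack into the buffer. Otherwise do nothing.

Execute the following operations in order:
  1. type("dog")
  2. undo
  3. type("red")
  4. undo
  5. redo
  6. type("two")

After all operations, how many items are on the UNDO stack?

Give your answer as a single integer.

After op 1 (type): buf='dog' undo_depth=1 redo_depth=0
After op 2 (undo): buf='(empty)' undo_depth=0 redo_depth=1
After op 3 (type): buf='red' undo_depth=1 redo_depth=0
After op 4 (undo): buf='(empty)' undo_depth=0 redo_depth=1
After op 5 (redo): buf='red' undo_depth=1 redo_depth=0
After op 6 (type): buf='redtwo' undo_depth=2 redo_depth=0

Answer: 2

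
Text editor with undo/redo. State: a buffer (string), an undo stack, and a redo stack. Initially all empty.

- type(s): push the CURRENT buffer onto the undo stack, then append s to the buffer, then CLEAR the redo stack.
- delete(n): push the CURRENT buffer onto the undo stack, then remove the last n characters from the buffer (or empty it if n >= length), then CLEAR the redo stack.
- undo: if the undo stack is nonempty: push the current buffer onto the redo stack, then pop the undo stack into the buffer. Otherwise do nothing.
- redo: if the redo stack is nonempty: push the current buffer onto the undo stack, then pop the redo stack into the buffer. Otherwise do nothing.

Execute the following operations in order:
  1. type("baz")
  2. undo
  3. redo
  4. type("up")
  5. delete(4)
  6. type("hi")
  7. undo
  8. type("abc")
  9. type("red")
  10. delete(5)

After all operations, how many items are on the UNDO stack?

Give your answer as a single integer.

Answer: 6

Derivation:
After op 1 (type): buf='baz' undo_depth=1 redo_depth=0
After op 2 (undo): buf='(empty)' undo_depth=0 redo_depth=1
After op 3 (redo): buf='baz' undo_depth=1 redo_depth=0
After op 4 (type): buf='bazup' undo_depth=2 redo_depth=0
After op 5 (delete): buf='b' undo_depth=3 redo_depth=0
After op 6 (type): buf='bhi' undo_depth=4 redo_depth=0
After op 7 (undo): buf='b' undo_depth=3 redo_depth=1
After op 8 (type): buf='babc' undo_depth=4 redo_depth=0
After op 9 (type): buf='babcred' undo_depth=5 redo_depth=0
After op 10 (delete): buf='ba' undo_depth=6 redo_depth=0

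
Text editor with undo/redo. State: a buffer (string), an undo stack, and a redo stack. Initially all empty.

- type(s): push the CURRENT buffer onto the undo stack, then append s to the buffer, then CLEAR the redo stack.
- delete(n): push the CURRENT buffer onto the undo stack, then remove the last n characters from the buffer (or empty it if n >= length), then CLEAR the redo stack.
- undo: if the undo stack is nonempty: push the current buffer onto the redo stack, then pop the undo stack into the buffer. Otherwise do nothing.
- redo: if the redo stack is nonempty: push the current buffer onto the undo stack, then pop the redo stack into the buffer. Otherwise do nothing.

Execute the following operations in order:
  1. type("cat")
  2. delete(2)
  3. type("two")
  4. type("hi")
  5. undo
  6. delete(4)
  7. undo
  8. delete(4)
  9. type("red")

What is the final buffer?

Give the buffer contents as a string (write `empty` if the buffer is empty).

Answer: red

Derivation:
After op 1 (type): buf='cat' undo_depth=1 redo_depth=0
After op 2 (delete): buf='c' undo_depth=2 redo_depth=0
After op 3 (type): buf='ctwo' undo_depth=3 redo_depth=0
After op 4 (type): buf='ctwohi' undo_depth=4 redo_depth=0
After op 5 (undo): buf='ctwo' undo_depth=3 redo_depth=1
After op 6 (delete): buf='(empty)' undo_depth=4 redo_depth=0
After op 7 (undo): buf='ctwo' undo_depth=3 redo_depth=1
After op 8 (delete): buf='(empty)' undo_depth=4 redo_depth=0
After op 9 (type): buf='red' undo_depth=5 redo_depth=0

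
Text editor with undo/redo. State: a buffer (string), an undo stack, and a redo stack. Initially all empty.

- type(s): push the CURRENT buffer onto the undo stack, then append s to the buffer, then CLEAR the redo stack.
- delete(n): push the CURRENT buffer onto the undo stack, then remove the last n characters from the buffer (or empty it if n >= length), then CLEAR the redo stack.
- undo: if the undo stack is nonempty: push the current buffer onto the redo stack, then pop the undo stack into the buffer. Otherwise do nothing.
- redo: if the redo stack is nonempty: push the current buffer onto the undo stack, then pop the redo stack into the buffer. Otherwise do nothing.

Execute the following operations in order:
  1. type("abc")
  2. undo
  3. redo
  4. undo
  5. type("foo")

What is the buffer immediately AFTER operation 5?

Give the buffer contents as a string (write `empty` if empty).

Answer: foo

Derivation:
After op 1 (type): buf='abc' undo_depth=1 redo_depth=0
After op 2 (undo): buf='(empty)' undo_depth=0 redo_depth=1
After op 3 (redo): buf='abc' undo_depth=1 redo_depth=0
After op 4 (undo): buf='(empty)' undo_depth=0 redo_depth=1
After op 5 (type): buf='foo' undo_depth=1 redo_depth=0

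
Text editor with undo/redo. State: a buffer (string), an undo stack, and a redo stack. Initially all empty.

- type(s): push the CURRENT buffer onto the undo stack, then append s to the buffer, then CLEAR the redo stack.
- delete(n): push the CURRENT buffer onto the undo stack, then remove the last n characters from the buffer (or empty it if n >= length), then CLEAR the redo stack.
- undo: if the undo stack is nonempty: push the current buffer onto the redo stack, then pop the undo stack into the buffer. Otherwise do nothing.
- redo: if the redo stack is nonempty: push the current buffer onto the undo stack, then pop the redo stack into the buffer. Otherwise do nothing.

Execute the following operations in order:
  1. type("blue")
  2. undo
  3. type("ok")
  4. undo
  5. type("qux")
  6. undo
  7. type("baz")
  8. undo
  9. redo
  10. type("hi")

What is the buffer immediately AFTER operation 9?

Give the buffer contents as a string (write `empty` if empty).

Answer: baz

Derivation:
After op 1 (type): buf='blue' undo_depth=1 redo_depth=0
After op 2 (undo): buf='(empty)' undo_depth=0 redo_depth=1
After op 3 (type): buf='ok' undo_depth=1 redo_depth=0
After op 4 (undo): buf='(empty)' undo_depth=0 redo_depth=1
After op 5 (type): buf='qux' undo_depth=1 redo_depth=0
After op 6 (undo): buf='(empty)' undo_depth=0 redo_depth=1
After op 7 (type): buf='baz' undo_depth=1 redo_depth=0
After op 8 (undo): buf='(empty)' undo_depth=0 redo_depth=1
After op 9 (redo): buf='baz' undo_depth=1 redo_depth=0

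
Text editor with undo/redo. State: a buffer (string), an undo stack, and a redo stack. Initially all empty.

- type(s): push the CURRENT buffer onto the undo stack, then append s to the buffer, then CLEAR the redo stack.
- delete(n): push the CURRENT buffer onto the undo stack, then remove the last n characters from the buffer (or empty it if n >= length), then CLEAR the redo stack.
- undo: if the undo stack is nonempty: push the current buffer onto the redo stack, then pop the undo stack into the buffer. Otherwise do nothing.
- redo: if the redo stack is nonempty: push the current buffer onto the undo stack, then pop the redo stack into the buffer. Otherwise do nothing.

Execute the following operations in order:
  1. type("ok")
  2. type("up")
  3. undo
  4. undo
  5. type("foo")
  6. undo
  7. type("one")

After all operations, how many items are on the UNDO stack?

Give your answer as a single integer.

After op 1 (type): buf='ok' undo_depth=1 redo_depth=0
After op 2 (type): buf='okup' undo_depth=2 redo_depth=0
After op 3 (undo): buf='ok' undo_depth=1 redo_depth=1
After op 4 (undo): buf='(empty)' undo_depth=0 redo_depth=2
After op 5 (type): buf='foo' undo_depth=1 redo_depth=0
After op 6 (undo): buf='(empty)' undo_depth=0 redo_depth=1
After op 7 (type): buf='one' undo_depth=1 redo_depth=0

Answer: 1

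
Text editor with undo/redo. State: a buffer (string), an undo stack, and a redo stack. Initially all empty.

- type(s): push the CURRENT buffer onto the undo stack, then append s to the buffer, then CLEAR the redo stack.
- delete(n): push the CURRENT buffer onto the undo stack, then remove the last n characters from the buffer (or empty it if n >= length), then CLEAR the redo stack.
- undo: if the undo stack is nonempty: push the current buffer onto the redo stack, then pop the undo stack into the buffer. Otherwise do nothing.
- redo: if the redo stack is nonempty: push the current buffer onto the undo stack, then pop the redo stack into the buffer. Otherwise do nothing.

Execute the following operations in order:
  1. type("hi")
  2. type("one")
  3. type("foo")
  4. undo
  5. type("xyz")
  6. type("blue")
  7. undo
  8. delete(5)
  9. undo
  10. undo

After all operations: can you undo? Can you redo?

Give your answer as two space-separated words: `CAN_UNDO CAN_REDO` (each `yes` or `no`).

Answer: yes yes

Derivation:
After op 1 (type): buf='hi' undo_depth=1 redo_depth=0
After op 2 (type): buf='hione' undo_depth=2 redo_depth=0
After op 3 (type): buf='hionefoo' undo_depth=3 redo_depth=0
After op 4 (undo): buf='hione' undo_depth=2 redo_depth=1
After op 5 (type): buf='hionexyz' undo_depth=3 redo_depth=0
After op 6 (type): buf='hionexyzblue' undo_depth=4 redo_depth=0
After op 7 (undo): buf='hionexyz' undo_depth=3 redo_depth=1
After op 8 (delete): buf='hio' undo_depth=4 redo_depth=0
After op 9 (undo): buf='hionexyz' undo_depth=3 redo_depth=1
After op 10 (undo): buf='hione' undo_depth=2 redo_depth=2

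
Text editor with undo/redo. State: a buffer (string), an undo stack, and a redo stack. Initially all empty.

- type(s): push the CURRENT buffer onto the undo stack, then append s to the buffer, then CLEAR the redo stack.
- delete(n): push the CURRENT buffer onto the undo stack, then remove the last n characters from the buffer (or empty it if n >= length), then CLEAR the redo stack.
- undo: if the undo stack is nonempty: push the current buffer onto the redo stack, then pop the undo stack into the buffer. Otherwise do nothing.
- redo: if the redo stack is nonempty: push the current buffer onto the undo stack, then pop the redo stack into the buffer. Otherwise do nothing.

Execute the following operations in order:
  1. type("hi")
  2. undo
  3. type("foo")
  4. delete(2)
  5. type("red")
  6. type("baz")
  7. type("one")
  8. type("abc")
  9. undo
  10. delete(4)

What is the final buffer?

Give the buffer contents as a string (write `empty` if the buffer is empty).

After op 1 (type): buf='hi' undo_depth=1 redo_depth=0
After op 2 (undo): buf='(empty)' undo_depth=0 redo_depth=1
After op 3 (type): buf='foo' undo_depth=1 redo_depth=0
After op 4 (delete): buf='f' undo_depth=2 redo_depth=0
After op 5 (type): buf='fred' undo_depth=3 redo_depth=0
After op 6 (type): buf='fredbaz' undo_depth=4 redo_depth=0
After op 7 (type): buf='fredbazone' undo_depth=5 redo_depth=0
After op 8 (type): buf='fredbazoneabc' undo_depth=6 redo_depth=0
After op 9 (undo): buf='fredbazone' undo_depth=5 redo_depth=1
After op 10 (delete): buf='fredba' undo_depth=6 redo_depth=0

Answer: fredba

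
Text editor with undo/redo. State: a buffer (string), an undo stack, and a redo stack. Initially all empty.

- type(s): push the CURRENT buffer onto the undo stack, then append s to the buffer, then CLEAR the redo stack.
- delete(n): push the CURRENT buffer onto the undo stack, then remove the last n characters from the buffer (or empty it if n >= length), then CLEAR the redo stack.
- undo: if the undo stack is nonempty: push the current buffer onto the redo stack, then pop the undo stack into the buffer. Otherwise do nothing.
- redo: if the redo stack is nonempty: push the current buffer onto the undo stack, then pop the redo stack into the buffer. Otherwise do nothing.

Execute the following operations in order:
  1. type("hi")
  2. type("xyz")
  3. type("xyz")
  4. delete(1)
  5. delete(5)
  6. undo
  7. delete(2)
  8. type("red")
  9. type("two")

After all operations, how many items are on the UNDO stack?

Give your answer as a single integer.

Answer: 7

Derivation:
After op 1 (type): buf='hi' undo_depth=1 redo_depth=0
After op 2 (type): buf='hixyz' undo_depth=2 redo_depth=0
After op 3 (type): buf='hixyzxyz' undo_depth=3 redo_depth=0
After op 4 (delete): buf='hixyzxy' undo_depth=4 redo_depth=0
After op 5 (delete): buf='hi' undo_depth=5 redo_depth=0
After op 6 (undo): buf='hixyzxy' undo_depth=4 redo_depth=1
After op 7 (delete): buf='hixyz' undo_depth=5 redo_depth=0
After op 8 (type): buf='hixyzred' undo_depth=6 redo_depth=0
After op 9 (type): buf='hixyzredtwo' undo_depth=7 redo_depth=0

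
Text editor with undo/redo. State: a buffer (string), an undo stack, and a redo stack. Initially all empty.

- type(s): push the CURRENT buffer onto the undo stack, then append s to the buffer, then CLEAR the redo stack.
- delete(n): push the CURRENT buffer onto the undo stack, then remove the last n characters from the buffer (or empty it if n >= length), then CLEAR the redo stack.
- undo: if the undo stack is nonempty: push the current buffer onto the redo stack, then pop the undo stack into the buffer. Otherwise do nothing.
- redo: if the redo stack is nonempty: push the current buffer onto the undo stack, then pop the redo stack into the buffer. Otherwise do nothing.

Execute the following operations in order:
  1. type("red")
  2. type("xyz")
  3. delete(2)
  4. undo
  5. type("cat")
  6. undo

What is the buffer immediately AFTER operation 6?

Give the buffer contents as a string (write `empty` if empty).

After op 1 (type): buf='red' undo_depth=1 redo_depth=0
After op 2 (type): buf='redxyz' undo_depth=2 redo_depth=0
After op 3 (delete): buf='redx' undo_depth=3 redo_depth=0
After op 4 (undo): buf='redxyz' undo_depth=2 redo_depth=1
After op 5 (type): buf='redxyzcat' undo_depth=3 redo_depth=0
After op 6 (undo): buf='redxyz' undo_depth=2 redo_depth=1

Answer: redxyz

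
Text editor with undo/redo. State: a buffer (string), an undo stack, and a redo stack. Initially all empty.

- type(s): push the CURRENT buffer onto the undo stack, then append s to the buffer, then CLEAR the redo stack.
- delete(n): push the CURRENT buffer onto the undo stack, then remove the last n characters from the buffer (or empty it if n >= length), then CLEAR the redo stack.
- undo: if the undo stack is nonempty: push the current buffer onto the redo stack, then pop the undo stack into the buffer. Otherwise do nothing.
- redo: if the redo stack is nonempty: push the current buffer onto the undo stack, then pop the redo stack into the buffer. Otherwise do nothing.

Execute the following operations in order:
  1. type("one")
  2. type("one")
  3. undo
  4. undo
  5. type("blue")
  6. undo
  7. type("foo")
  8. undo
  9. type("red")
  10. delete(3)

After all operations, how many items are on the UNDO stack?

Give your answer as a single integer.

Answer: 2

Derivation:
After op 1 (type): buf='one' undo_depth=1 redo_depth=0
After op 2 (type): buf='oneone' undo_depth=2 redo_depth=0
After op 3 (undo): buf='one' undo_depth=1 redo_depth=1
After op 4 (undo): buf='(empty)' undo_depth=0 redo_depth=2
After op 5 (type): buf='blue' undo_depth=1 redo_depth=0
After op 6 (undo): buf='(empty)' undo_depth=0 redo_depth=1
After op 7 (type): buf='foo' undo_depth=1 redo_depth=0
After op 8 (undo): buf='(empty)' undo_depth=0 redo_depth=1
After op 9 (type): buf='red' undo_depth=1 redo_depth=0
After op 10 (delete): buf='(empty)' undo_depth=2 redo_depth=0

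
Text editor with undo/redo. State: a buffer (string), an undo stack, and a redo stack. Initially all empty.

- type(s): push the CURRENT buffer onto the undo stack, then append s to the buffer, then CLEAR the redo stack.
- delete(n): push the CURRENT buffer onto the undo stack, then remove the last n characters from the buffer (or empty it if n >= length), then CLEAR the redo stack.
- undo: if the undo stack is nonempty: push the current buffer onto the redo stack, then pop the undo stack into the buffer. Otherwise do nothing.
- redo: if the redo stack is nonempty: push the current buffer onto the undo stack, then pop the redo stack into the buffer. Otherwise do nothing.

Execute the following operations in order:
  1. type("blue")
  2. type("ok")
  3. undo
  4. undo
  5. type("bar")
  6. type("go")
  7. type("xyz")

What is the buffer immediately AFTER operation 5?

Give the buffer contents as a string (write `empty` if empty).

Answer: bar

Derivation:
After op 1 (type): buf='blue' undo_depth=1 redo_depth=0
After op 2 (type): buf='blueok' undo_depth=2 redo_depth=0
After op 3 (undo): buf='blue' undo_depth=1 redo_depth=1
After op 4 (undo): buf='(empty)' undo_depth=0 redo_depth=2
After op 5 (type): buf='bar' undo_depth=1 redo_depth=0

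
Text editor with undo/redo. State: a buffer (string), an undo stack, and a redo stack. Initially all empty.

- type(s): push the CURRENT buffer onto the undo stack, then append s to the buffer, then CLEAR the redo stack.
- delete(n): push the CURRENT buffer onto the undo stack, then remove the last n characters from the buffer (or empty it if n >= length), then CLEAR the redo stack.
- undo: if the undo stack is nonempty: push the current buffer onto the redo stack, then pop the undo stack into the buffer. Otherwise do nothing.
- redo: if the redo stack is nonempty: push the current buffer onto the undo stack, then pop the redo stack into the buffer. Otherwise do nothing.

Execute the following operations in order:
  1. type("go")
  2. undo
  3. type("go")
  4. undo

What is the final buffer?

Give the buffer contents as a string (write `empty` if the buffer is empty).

After op 1 (type): buf='go' undo_depth=1 redo_depth=0
After op 2 (undo): buf='(empty)' undo_depth=0 redo_depth=1
After op 3 (type): buf='go' undo_depth=1 redo_depth=0
After op 4 (undo): buf='(empty)' undo_depth=0 redo_depth=1

Answer: empty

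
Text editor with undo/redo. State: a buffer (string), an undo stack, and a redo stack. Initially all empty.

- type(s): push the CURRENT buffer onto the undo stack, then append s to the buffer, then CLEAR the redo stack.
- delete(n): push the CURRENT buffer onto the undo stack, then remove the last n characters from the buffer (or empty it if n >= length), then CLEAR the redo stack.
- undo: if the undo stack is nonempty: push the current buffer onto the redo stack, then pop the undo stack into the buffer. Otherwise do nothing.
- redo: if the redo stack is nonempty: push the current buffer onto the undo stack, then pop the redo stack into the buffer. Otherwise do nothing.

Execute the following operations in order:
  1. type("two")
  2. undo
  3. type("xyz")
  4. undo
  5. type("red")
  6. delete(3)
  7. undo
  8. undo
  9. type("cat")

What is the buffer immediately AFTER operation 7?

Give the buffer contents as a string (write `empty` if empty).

After op 1 (type): buf='two' undo_depth=1 redo_depth=0
After op 2 (undo): buf='(empty)' undo_depth=0 redo_depth=1
After op 3 (type): buf='xyz' undo_depth=1 redo_depth=0
After op 4 (undo): buf='(empty)' undo_depth=0 redo_depth=1
After op 5 (type): buf='red' undo_depth=1 redo_depth=0
After op 6 (delete): buf='(empty)' undo_depth=2 redo_depth=0
After op 7 (undo): buf='red' undo_depth=1 redo_depth=1

Answer: red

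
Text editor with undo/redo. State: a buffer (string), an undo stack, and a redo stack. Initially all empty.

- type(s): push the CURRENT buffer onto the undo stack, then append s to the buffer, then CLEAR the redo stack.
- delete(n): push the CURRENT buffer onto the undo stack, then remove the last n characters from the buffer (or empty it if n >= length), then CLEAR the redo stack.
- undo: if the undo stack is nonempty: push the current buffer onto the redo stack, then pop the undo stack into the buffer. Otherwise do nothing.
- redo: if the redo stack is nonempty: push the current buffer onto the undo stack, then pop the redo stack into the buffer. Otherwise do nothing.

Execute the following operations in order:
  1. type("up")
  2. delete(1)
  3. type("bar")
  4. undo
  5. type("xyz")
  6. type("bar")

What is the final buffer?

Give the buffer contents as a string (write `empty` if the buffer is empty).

After op 1 (type): buf='up' undo_depth=1 redo_depth=0
After op 2 (delete): buf='u' undo_depth=2 redo_depth=0
After op 3 (type): buf='ubar' undo_depth=3 redo_depth=0
After op 4 (undo): buf='u' undo_depth=2 redo_depth=1
After op 5 (type): buf='uxyz' undo_depth=3 redo_depth=0
After op 6 (type): buf='uxyzbar' undo_depth=4 redo_depth=0

Answer: uxyzbar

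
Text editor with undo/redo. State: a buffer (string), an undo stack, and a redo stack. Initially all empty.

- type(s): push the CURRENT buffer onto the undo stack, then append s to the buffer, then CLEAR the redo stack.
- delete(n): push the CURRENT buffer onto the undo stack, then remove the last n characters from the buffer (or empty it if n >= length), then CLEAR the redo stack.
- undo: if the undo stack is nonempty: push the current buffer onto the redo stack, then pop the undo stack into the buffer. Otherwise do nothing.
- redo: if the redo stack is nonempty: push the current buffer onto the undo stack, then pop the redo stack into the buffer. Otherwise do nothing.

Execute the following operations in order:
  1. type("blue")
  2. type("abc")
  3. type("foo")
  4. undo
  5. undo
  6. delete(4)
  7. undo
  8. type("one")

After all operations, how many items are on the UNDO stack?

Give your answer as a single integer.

After op 1 (type): buf='blue' undo_depth=1 redo_depth=0
After op 2 (type): buf='blueabc' undo_depth=2 redo_depth=0
After op 3 (type): buf='blueabcfoo' undo_depth=3 redo_depth=0
After op 4 (undo): buf='blueabc' undo_depth=2 redo_depth=1
After op 5 (undo): buf='blue' undo_depth=1 redo_depth=2
After op 6 (delete): buf='(empty)' undo_depth=2 redo_depth=0
After op 7 (undo): buf='blue' undo_depth=1 redo_depth=1
After op 8 (type): buf='blueone' undo_depth=2 redo_depth=0

Answer: 2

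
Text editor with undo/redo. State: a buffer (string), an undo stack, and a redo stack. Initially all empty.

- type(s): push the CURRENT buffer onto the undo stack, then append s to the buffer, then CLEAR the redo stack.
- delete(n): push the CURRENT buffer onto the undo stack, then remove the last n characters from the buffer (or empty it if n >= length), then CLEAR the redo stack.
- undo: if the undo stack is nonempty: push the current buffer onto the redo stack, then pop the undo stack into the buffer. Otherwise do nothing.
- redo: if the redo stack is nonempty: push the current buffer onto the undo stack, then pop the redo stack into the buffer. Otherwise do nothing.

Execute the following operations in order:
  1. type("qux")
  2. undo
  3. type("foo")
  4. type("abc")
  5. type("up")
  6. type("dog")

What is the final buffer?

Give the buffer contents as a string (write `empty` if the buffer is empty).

Answer: fooabcupdog

Derivation:
After op 1 (type): buf='qux' undo_depth=1 redo_depth=0
After op 2 (undo): buf='(empty)' undo_depth=0 redo_depth=1
After op 3 (type): buf='foo' undo_depth=1 redo_depth=0
After op 4 (type): buf='fooabc' undo_depth=2 redo_depth=0
After op 5 (type): buf='fooabcup' undo_depth=3 redo_depth=0
After op 6 (type): buf='fooabcupdog' undo_depth=4 redo_depth=0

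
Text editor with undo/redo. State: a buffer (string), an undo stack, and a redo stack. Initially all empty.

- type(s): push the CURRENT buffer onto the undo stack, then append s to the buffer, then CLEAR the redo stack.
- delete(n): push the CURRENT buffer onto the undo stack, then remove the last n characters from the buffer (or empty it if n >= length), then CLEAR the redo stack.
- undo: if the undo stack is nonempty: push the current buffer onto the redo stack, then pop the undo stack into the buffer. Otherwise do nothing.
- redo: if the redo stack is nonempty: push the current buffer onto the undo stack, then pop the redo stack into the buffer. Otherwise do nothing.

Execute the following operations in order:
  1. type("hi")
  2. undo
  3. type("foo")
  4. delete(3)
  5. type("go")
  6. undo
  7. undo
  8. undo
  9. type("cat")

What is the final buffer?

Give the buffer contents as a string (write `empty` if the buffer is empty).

After op 1 (type): buf='hi' undo_depth=1 redo_depth=0
After op 2 (undo): buf='(empty)' undo_depth=0 redo_depth=1
After op 3 (type): buf='foo' undo_depth=1 redo_depth=0
After op 4 (delete): buf='(empty)' undo_depth=2 redo_depth=0
After op 5 (type): buf='go' undo_depth=3 redo_depth=0
After op 6 (undo): buf='(empty)' undo_depth=2 redo_depth=1
After op 7 (undo): buf='foo' undo_depth=1 redo_depth=2
After op 8 (undo): buf='(empty)' undo_depth=0 redo_depth=3
After op 9 (type): buf='cat' undo_depth=1 redo_depth=0

Answer: cat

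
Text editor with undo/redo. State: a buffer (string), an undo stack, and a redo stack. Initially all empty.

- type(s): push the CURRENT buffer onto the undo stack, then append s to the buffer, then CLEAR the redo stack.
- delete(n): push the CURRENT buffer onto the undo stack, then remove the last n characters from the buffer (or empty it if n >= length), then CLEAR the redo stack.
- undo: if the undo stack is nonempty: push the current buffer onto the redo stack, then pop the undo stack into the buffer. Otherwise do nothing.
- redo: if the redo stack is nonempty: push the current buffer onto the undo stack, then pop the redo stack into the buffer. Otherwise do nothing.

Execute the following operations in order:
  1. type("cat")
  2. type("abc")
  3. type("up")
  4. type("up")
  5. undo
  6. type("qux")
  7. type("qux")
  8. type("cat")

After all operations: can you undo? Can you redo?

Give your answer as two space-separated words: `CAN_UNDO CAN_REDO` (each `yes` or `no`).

Answer: yes no

Derivation:
After op 1 (type): buf='cat' undo_depth=1 redo_depth=0
After op 2 (type): buf='catabc' undo_depth=2 redo_depth=0
After op 3 (type): buf='catabcup' undo_depth=3 redo_depth=0
After op 4 (type): buf='catabcupup' undo_depth=4 redo_depth=0
After op 5 (undo): buf='catabcup' undo_depth=3 redo_depth=1
After op 6 (type): buf='catabcupqux' undo_depth=4 redo_depth=0
After op 7 (type): buf='catabcupquxqux' undo_depth=5 redo_depth=0
After op 8 (type): buf='catabcupquxquxcat' undo_depth=6 redo_depth=0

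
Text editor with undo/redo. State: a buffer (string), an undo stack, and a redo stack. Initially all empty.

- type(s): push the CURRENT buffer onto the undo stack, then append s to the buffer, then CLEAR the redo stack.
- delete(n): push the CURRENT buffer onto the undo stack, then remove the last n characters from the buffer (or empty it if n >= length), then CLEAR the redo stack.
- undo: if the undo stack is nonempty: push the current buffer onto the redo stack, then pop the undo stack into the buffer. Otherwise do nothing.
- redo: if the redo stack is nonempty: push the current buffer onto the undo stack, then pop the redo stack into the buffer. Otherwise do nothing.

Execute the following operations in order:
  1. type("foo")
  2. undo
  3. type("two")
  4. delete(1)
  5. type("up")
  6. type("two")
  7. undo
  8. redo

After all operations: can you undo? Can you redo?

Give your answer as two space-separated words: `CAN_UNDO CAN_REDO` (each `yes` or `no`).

After op 1 (type): buf='foo' undo_depth=1 redo_depth=0
After op 2 (undo): buf='(empty)' undo_depth=0 redo_depth=1
After op 3 (type): buf='two' undo_depth=1 redo_depth=0
After op 4 (delete): buf='tw' undo_depth=2 redo_depth=0
After op 5 (type): buf='twup' undo_depth=3 redo_depth=0
After op 6 (type): buf='twuptwo' undo_depth=4 redo_depth=0
After op 7 (undo): buf='twup' undo_depth=3 redo_depth=1
After op 8 (redo): buf='twuptwo' undo_depth=4 redo_depth=0

Answer: yes no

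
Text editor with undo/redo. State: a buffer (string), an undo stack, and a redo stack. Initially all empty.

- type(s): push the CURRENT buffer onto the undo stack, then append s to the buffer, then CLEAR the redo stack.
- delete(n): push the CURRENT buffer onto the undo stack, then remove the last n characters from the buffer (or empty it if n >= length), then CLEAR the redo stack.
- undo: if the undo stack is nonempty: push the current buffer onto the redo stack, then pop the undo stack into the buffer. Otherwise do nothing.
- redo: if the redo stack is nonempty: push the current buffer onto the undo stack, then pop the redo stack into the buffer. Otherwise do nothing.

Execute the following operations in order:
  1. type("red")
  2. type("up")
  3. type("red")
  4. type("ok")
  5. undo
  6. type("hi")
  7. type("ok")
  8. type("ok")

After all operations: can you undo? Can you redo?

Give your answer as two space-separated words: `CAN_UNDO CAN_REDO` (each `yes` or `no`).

Answer: yes no

Derivation:
After op 1 (type): buf='red' undo_depth=1 redo_depth=0
After op 2 (type): buf='redup' undo_depth=2 redo_depth=0
After op 3 (type): buf='redupred' undo_depth=3 redo_depth=0
After op 4 (type): buf='redupredok' undo_depth=4 redo_depth=0
After op 5 (undo): buf='redupred' undo_depth=3 redo_depth=1
After op 6 (type): buf='redupredhi' undo_depth=4 redo_depth=0
After op 7 (type): buf='redupredhiok' undo_depth=5 redo_depth=0
After op 8 (type): buf='redupredhiokok' undo_depth=6 redo_depth=0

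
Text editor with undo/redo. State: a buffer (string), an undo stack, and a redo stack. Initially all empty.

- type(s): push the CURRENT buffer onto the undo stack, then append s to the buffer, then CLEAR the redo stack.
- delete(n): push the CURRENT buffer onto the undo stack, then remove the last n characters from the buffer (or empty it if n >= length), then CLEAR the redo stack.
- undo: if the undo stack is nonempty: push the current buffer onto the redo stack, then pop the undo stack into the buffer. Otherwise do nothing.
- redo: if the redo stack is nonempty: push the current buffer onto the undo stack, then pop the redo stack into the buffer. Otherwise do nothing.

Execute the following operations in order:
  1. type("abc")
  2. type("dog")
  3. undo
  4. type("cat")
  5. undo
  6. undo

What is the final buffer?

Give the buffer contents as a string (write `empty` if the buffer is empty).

After op 1 (type): buf='abc' undo_depth=1 redo_depth=0
After op 2 (type): buf='abcdog' undo_depth=2 redo_depth=0
After op 3 (undo): buf='abc' undo_depth=1 redo_depth=1
After op 4 (type): buf='abccat' undo_depth=2 redo_depth=0
After op 5 (undo): buf='abc' undo_depth=1 redo_depth=1
After op 6 (undo): buf='(empty)' undo_depth=0 redo_depth=2

Answer: empty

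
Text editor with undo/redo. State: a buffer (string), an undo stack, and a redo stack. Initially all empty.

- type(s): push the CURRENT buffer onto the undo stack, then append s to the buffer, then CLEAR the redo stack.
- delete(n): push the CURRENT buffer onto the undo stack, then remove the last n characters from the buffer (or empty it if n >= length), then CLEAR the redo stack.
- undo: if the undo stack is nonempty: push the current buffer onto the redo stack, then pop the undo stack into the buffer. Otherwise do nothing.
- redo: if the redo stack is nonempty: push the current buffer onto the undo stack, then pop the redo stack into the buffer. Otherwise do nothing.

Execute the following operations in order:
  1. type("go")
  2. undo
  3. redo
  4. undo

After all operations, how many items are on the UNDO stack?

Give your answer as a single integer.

After op 1 (type): buf='go' undo_depth=1 redo_depth=0
After op 2 (undo): buf='(empty)' undo_depth=0 redo_depth=1
After op 3 (redo): buf='go' undo_depth=1 redo_depth=0
After op 4 (undo): buf='(empty)' undo_depth=0 redo_depth=1

Answer: 0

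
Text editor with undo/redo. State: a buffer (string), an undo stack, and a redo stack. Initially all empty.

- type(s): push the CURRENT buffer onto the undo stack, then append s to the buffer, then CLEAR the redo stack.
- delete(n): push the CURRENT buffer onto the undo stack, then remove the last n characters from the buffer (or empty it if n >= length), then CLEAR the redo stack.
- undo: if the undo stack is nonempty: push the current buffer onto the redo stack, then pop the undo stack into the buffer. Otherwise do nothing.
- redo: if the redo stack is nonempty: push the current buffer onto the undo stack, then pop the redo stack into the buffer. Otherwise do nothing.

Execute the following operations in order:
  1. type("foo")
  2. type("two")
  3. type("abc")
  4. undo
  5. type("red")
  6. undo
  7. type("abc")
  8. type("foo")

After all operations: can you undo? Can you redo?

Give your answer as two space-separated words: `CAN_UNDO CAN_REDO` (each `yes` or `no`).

Answer: yes no

Derivation:
After op 1 (type): buf='foo' undo_depth=1 redo_depth=0
After op 2 (type): buf='footwo' undo_depth=2 redo_depth=0
After op 3 (type): buf='footwoabc' undo_depth=3 redo_depth=0
After op 4 (undo): buf='footwo' undo_depth=2 redo_depth=1
After op 5 (type): buf='footwored' undo_depth=3 redo_depth=0
After op 6 (undo): buf='footwo' undo_depth=2 redo_depth=1
After op 7 (type): buf='footwoabc' undo_depth=3 redo_depth=0
After op 8 (type): buf='footwoabcfoo' undo_depth=4 redo_depth=0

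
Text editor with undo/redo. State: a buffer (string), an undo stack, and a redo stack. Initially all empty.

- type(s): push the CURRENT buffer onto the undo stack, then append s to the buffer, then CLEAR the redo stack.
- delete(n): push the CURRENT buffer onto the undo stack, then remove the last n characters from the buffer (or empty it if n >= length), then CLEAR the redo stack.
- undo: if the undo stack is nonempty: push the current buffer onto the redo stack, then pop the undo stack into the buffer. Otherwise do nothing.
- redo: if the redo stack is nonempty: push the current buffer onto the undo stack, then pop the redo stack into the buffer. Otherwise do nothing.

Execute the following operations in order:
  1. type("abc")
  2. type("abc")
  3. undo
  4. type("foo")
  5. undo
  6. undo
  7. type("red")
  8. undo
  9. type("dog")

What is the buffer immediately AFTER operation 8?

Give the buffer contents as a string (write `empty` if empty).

Answer: empty

Derivation:
After op 1 (type): buf='abc' undo_depth=1 redo_depth=0
After op 2 (type): buf='abcabc' undo_depth=2 redo_depth=0
After op 3 (undo): buf='abc' undo_depth=1 redo_depth=1
After op 4 (type): buf='abcfoo' undo_depth=2 redo_depth=0
After op 5 (undo): buf='abc' undo_depth=1 redo_depth=1
After op 6 (undo): buf='(empty)' undo_depth=0 redo_depth=2
After op 7 (type): buf='red' undo_depth=1 redo_depth=0
After op 8 (undo): buf='(empty)' undo_depth=0 redo_depth=1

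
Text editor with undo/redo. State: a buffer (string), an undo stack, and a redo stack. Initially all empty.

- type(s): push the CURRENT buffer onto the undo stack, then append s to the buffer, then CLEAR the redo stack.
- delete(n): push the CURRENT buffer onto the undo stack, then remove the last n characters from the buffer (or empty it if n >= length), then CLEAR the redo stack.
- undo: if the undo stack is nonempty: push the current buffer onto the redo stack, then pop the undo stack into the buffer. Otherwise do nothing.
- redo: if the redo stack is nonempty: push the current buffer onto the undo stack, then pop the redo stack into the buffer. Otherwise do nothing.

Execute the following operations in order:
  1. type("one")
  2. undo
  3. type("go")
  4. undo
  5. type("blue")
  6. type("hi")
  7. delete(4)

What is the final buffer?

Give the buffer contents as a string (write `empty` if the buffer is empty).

After op 1 (type): buf='one' undo_depth=1 redo_depth=0
After op 2 (undo): buf='(empty)' undo_depth=0 redo_depth=1
After op 3 (type): buf='go' undo_depth=1 redo_depth=0
After op 4 (undo): buf='(empty)' undo_depth=0 redo_depth=1
After op 5 (type): buf='blue' undo_depth=1 redo_depth=0
After op 6 (type): buf='bluehi' undo_depth=2 redo_depth=0
After op 7 (delete): buf='bl' undo_depth=3 redo_depth=0

Answer: bl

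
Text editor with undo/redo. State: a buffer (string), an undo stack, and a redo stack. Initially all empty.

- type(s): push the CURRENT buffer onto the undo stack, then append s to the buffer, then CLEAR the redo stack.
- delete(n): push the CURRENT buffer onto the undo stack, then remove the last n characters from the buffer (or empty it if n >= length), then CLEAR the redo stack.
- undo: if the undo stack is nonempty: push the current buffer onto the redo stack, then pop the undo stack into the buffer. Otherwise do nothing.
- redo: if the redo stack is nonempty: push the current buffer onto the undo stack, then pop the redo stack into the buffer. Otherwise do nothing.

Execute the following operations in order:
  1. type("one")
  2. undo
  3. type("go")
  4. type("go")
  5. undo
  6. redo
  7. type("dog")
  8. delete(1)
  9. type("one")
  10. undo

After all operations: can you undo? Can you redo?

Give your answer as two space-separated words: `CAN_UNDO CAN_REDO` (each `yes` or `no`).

Answer: yes yes

Derivation:
After op 1 (type): buf='one' undo_depth=1 redo_depth=0
After op 2 (undo): buf='(empty)' undo_depth=0 redo_depth=1
After op 3 (type): buf='go' undo_depth=1 redo_depth=0
After op 4 (type): buf='gogo' undo_depth=2 redo_depth=0
After op 5 (undo): buf='go' undo_depth=1 redo_depth=1
After op 6 (redo): buf='gogo' undo_depth=2 redo_depth=0
After op 7 (type): buf='gogodog' undo_depth=3 redo_depth=0
After op 8 (delete): buf='gogodo' undo_depth=4 redo_depth=0
After op 9 (type): buf='gogodoone' undo_depth=5 redo_depth=0
After op 10 (undo): buf='gogodo' undo_depth=4 redo_depth=1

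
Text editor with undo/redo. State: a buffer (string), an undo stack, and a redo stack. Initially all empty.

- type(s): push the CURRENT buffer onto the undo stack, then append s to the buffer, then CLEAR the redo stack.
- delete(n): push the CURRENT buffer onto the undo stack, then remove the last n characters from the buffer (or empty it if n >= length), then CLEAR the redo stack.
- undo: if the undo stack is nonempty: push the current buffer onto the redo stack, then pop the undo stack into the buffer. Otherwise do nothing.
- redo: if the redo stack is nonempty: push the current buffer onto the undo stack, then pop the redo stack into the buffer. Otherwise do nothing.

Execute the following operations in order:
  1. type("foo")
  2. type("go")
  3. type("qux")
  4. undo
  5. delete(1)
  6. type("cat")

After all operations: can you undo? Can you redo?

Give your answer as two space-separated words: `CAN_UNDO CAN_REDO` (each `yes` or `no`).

After op 1 (type): buf='foo' undo_depth=1 redo_depth=0
After op 2 (type): buf='foogo' undo_depth=2 redo_depth=0
After op 3 (type): buf='foogoqux' undo_depth=3 redo_depth=0
After op 4 (undo): buf='foogo' undo_depth=2 redo_depth=1
After op 5 (delete): buf='foog' undo_depth=3 redo_depth=0
After op 6 (type): buf='foogcat' undo_depth=4 redo_depth=0

Answer: yes no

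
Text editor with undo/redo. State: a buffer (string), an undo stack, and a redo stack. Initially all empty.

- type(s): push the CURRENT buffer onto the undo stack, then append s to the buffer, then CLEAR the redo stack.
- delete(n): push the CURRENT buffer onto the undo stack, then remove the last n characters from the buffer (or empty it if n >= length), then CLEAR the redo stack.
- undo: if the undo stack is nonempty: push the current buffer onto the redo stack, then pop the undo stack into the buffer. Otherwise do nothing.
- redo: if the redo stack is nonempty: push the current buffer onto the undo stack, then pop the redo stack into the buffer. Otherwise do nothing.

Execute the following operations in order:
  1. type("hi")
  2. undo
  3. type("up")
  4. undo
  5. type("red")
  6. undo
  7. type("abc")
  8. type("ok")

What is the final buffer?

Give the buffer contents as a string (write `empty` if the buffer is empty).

Answer: abcok

Derivation:
After op 1 (type): buf='hi' undo_depth=1 redo_depth=0
After op 2 (undo): buf='(empty)' undo_depth=0 redo_depth=1
After op 3 (type): buf='up' undo_depth=1 redo_depth=0
After op 4 (undo): buf='(empty)' undo_depth=0 redo_depth=1
After op 5 (type): buf='red' undo_depth=1 redo_depth=0
After op 6 (undo): buf='(empty)' undo_depth=0 redo_depth=1
After op 7 (type): buf='abc' undo_depth=1 redo_depth=0
After op 8 (type): buf='abcok' undo_depth=2 redo_depth=0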